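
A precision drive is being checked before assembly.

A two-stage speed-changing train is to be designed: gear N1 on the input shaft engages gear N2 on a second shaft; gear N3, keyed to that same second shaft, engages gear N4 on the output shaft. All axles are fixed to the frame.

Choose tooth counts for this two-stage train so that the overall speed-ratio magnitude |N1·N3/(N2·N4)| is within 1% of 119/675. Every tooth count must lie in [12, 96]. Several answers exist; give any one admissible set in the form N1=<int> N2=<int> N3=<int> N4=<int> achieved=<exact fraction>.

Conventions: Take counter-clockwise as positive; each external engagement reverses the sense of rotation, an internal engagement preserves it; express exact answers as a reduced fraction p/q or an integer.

N1=14 N2=15 N3=17 N4=90 achieved=119/675

topology: fixed-axis compound train — 2 stages, target 119/675
target = 119/675 in lowest terms: an exact hit needs N1·N3 = k·119 and N2·N4 = k·675 for one integer k, every count in [12, 96]; additionally prefer no 1:1 stage (N1 ≠ N2, N3 ≠ N4)
k = 1: no 1:1-free in-range split of k·119 and k·675 into factor pairs; take k = 2
k = 2: N1·N3 = 238 = 14·17, N2·N4 = 1350 = 15·90
achieved = 14·17/(15·90) = 119/675; |achieved − target| = 0 ≤ 119/67500 ✓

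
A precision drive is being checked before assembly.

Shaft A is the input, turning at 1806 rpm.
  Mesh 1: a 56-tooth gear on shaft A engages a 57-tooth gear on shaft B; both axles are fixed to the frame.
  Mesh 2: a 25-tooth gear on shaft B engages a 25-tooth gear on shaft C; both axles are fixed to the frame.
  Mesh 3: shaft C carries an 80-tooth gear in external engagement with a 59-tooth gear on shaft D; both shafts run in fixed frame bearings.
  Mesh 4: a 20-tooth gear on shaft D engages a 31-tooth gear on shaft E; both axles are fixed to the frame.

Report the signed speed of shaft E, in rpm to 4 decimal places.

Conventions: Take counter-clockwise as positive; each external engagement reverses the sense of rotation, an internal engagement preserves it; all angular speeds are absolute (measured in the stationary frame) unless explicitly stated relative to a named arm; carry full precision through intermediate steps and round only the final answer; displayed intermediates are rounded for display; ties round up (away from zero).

recognized (5 fixed axles, 4 meshes): fixed-axis compound train
mesh 1 [56T→57T]: ω = 1806.0000×56/57 = 1774.3158 rpm, sense flips to −
mesh 2 [25T→25T]: ω = 1774.3158×25/25 = 1774.3158 rpm, sense flips to +
mesh 3 [80T→59T]: ω = 1774.3158×80/59 = 2405.8519 rpm, sense flips to −
mesh 4 [20T→31T]: ω = 2405.8519×20/31 = 1552.1625 rpm, sense flips to +
signed output speed = +1552.1625 rpm

+1552.1625 rpm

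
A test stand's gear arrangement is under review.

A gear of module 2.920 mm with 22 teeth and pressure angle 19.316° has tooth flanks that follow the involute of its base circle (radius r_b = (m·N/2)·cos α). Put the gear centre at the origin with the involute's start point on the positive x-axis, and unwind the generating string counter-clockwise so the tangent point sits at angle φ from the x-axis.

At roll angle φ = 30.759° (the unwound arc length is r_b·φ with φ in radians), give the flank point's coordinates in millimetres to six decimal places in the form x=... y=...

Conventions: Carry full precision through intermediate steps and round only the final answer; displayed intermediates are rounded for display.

topology: single-mesh involute geometry — m = 2.920, N = 22
pitch radius r_p = m·N/2 = 2.920·22/2 = 32.120000
base radius r_b = r_p·cos α = 32.120000·cos 19.316° = 30.311921
roll angle φ = 30.759° = 0.53684582 rad
x = r_b·(cos φ + φ·sin φ) = 34.370205
y = r_b·(sin φ − φ·cos φ) = 1.518702

x=34.370205 y=1.518702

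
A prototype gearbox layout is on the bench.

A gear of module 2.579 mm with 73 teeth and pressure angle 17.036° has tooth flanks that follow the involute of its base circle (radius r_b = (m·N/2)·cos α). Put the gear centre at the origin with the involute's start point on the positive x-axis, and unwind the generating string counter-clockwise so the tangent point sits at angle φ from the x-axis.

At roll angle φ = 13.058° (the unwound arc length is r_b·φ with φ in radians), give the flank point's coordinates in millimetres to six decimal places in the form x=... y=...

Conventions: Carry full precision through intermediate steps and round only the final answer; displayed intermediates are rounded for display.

x=92.310150 y=0.353297

recognized (one wheel, involute flank): single-mesh tooth geometry, m = 2.579, N = 73
pitch radius r_p = m·N/2 = 2.579·73/2 = 94.133500
base radius r_b = r_p·cos α = 94.133500·cos 17.036° = 90.003003
roll angle φ = 13.058° = 0.22790509 rad
x = r_b·(cos φ + φ·sin φ) = 92.310150
y = r_b·(sin φ − φ·cos φ) = 0.353297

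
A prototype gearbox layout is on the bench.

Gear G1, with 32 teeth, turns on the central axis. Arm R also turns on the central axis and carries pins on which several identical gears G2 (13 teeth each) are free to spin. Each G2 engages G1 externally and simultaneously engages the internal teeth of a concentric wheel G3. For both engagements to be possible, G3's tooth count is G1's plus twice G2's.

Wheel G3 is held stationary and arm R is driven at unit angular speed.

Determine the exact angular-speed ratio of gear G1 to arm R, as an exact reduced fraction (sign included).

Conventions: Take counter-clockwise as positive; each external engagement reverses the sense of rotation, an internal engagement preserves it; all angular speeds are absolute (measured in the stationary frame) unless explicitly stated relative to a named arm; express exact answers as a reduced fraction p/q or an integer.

45/16

recognized (axles ride arm R): planetary set, 32/13/58 teeth
ring teeth: 32 + 2·13 = 58
32(ω_sun−ω_arm) = −58(ω_ring−ω_arm),  ω_ring = 0, ω_arm = 1
ω_sun = 1 − (58/32)(0−1) = 45/16
ω_out/ω_in = 45/16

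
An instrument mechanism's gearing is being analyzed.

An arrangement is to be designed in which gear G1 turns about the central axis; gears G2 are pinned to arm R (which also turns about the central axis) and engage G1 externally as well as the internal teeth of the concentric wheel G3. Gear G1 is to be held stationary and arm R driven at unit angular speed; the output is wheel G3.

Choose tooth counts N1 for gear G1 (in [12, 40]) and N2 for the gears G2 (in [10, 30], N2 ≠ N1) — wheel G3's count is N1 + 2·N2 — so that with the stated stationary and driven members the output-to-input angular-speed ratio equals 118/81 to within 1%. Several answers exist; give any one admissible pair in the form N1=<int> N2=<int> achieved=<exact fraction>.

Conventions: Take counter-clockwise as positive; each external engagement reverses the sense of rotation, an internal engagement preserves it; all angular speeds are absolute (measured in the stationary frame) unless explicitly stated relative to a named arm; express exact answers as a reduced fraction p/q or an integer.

N1=37 N2=22 achieved=118/81

planetary set to be sized for 118/81 (Willis relation)
Willis with ω_sun = 0: ω_ring/ω_arm = (N1+N3)/N3; set equal to 118/81  ⇒  N3/N1 = 1/(118/81 − 1) = 81/37
N3 = N1 + 2·N2  ⇒  N2/N1 = (N3/N1 − 1)/2 = (81/37 − 1)/2 = 22/37
smallest multiple with N1 ≥ 12 and N2 ≥ 10: k = 1  ⇒  N1 = 1·37 = 37, N2 = 1·22 = 22 (N1 ≤ 40, N2 ≤ 30, N2 ≠ N1 ✓), N3 = 37 + 2·22 = 81
check: (N1+N3)/N3 with N1 = 37, N3 = 81 gives 118/81; |achieved − target| = 0 ≤ 59/4050 ✓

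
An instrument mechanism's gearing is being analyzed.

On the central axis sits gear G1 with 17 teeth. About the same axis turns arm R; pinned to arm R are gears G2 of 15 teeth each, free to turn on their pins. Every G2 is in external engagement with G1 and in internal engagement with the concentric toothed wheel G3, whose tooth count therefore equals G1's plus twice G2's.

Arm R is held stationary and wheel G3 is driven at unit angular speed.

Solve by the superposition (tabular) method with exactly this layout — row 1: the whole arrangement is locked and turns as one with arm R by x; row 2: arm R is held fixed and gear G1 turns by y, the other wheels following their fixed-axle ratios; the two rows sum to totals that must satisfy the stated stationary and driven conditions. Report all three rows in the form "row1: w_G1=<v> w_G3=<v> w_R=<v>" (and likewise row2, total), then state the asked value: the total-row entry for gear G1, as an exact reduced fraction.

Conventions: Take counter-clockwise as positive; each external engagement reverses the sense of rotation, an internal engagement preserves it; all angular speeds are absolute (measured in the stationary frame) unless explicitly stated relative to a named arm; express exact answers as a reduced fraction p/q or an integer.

row1: w_G1=0 w_G3=0 w_R=0
row2: w_G1=-47/17 w_G3=1 w_R=0
total: w_G1=-47/17 w_G3=1 w_R=0
asked value: -47/17

topology: planetary set — G1 17T / G2 15T / G3 47T, arm = carrier (Willis)
superposition row 1 [locked train]: every member turns x
row 2 (arm held, sun turns y): ω_ring = −(17/47)·y, ω_arm = 0
boundary: total ω_arm = x = 0 and total ω_ring = x − (17/47)·y = 1  ⇒  y = -47/17, x = 0
row 2 ring = −(17/47)·(-47/17) = 1
totals (row 1 + row 2): sun 0 + (-47/17) = -47/17, ring 0 + 1 = 1, arm 0 + 0 = 0
asked cell (total, sun) = -47/17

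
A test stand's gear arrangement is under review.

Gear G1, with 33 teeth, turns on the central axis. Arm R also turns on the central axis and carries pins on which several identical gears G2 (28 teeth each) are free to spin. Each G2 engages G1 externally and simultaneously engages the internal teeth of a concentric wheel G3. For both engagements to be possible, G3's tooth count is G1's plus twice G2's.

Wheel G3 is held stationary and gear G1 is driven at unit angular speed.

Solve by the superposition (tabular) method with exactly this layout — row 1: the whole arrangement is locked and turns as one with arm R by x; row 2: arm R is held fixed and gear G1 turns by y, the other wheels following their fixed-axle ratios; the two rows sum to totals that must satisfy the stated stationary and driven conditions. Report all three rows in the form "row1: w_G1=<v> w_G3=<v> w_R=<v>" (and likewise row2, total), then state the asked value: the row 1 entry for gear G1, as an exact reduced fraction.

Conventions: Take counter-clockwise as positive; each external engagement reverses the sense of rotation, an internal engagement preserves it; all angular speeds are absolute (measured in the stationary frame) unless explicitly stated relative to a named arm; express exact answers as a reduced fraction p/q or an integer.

row1: w_G1=33/122 w_G3=33/122 w_R=33/122
row2: w_G1=89/122 w_G3=-33/122 w_R=0
total: w_G1=1 w_G3=0 w_R=33/122
asked value: 33/122

planetary set (33T centre, 28T on arm, 89T internal) — Willis relation
row 1 — lock + rotate with arm: ω_sun = ω_ring = ω_arm = x
row 2 — arm fixed, fixed-axis ratios: sun y, ring −(33/89)·y, arm 0
boundary: total ω_ring = x − (33/89)·y = 0 and total ω_sun = x + y = 1  ⇒  y = 89/122, x = 33/122
row 2 ring = −(33/89)·89/122 = -33/122
totals (row 1 + row 2): sun 33/122 + 89/122 = 1, ring 33/122 + (-33/122) = 0, arm 33/122 + 0 = 33/122
asked cell (row1, sun) = 33/122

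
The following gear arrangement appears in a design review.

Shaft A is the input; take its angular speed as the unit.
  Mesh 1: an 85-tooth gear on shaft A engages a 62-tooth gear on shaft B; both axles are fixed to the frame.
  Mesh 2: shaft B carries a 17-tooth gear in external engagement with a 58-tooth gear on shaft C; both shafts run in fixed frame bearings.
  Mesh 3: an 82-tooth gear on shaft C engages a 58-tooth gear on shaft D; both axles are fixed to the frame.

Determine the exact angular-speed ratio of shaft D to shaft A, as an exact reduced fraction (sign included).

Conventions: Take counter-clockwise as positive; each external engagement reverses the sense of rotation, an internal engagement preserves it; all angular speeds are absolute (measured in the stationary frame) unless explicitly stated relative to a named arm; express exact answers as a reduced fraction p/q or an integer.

-59245/104284

class = fixed-axis compound train [3 meshes; 3 ratios multiply, 3 sense flips]
mesh 1 [85T→62T]: running ratio 85/62, sense −
mesh 2 [17T→58T]: running ratio 1445/3596, sense +
mesh 3 [82T→58T]: running ratio 59245/104284, sense −
ω_out/ω_in = -59245/104284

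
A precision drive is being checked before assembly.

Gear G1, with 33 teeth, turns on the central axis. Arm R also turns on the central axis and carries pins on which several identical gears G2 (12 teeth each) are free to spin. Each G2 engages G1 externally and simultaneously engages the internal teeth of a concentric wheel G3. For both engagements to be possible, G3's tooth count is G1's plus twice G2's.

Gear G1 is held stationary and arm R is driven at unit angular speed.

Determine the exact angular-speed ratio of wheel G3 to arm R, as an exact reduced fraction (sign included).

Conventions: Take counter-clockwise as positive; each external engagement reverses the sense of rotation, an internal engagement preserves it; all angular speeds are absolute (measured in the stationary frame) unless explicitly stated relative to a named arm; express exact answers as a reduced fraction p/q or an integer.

30/19

recognized (axles ride arm R): planetary set, 33/12/57 teeth
ring teeth: 33 + 2·12 = 57
33(ω_sun−ω_arm) = −57(ω_ring−ω_arm),  ω_sun = 0, ω_arm = 1
ω_ring = 1 − (33/57)(0−1) = 30/19
ω_out/ω_in = 30/19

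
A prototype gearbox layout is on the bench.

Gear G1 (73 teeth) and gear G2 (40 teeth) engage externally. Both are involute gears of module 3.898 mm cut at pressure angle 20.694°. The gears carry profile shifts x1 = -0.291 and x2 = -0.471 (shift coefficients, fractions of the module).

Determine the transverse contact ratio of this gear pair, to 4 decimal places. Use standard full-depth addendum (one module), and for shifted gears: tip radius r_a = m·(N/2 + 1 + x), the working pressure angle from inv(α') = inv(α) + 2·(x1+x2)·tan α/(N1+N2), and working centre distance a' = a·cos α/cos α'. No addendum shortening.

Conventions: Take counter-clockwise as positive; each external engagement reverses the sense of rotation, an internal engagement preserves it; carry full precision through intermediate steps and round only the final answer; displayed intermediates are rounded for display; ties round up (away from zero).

class = single-mesh tooth geometry [involute pair 73T × 40T, m = 3.898]
base radii: r_b1 = 133.097436, r_b2 = 72.930102
tip radii: r_a1 = 145.040682, r_a2 = 80.022042
inv(α') = inv(20.694°) + 2·(-0.291-0.471)·tan α/(73+40) = 0.01147581  ⇒  α' = 18.37961°
a' = a·cos α / cos α' = 220.2370·cos 20.694°/cos 18.37961° = 217.102303
action lengths: √(r_a1²−r_b1²) = 57.635683, √(r_a2²−r_b2²) = 32.935200
base pitch p_b = π·m·cos α = 11.455834
CR = (57.635683 + 32.935200 − 217.102303·sin 18.37961°)/11.455834 = 1.930550
contact ratio ≈ 1.9305

1.9305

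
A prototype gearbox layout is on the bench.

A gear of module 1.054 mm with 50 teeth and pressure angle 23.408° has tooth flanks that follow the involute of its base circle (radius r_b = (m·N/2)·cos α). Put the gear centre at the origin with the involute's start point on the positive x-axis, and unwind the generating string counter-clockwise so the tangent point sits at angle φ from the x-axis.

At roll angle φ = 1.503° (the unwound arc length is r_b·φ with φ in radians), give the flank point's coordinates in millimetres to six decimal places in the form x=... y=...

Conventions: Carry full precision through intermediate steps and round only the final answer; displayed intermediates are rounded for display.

x=24.189692 y=0.000145

single-mesh involute tooth geometry (50T wheel at module 1.054)
pitch radius r_p = m·N/2 = 1.054·50/2 = 26.350000
base radius r_b = r_p·cos α = 26.350000·cos 23.408° = 24.181373
roll angle φ = 1.503° = 0.02623230 rad
x = r_b·(cos φ + φ·sin φ) = 24.189692
y = r_b·(sin φ − φ·cos φ) = 0.000145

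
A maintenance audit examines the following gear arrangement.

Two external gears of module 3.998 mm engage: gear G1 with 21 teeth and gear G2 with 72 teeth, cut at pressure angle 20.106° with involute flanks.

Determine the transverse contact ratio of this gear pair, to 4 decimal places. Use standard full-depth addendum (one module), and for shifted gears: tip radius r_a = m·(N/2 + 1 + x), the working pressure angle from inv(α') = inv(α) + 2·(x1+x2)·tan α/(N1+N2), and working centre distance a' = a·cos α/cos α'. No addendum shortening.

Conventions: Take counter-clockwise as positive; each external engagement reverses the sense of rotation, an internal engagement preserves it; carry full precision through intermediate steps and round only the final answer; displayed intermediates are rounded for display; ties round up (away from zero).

single-mesh involute tooth geometry (21T engaging 72T at module 3.998)
base radii: r_b1 = 39.420727, r_b2 = 135.156777
tip radii: r_a1 = 45.977000, r_a2 = 147.926000
no profile shift: α' = α, a' = a
action lengths: √(r_a1²−r_b1²) = 23.662013, √(r_a2²−r_b2²) = 60.122767
base pitch p_b = π·m·cos α = 11.794654
CR = (23.662013 + 60.122767 − 185.907000·sin 20.10600°)/11.794654 = 1.685319
contact ratio ≈ 1.6853

1.6853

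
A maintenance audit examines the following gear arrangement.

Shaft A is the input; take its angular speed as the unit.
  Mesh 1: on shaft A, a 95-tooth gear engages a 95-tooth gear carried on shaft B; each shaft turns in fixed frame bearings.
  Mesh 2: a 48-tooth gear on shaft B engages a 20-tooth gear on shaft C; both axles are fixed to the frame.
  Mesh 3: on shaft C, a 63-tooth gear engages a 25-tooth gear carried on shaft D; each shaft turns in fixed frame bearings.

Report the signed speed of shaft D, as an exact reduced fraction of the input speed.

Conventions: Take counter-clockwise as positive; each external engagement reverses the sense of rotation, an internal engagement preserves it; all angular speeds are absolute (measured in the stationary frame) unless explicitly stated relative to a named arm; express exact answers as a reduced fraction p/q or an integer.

3-mesh fixed-axis compound train (all bearings frame-fixed)
mesh 1 [95T→95T]: |ω|/ω_in = 1×95/95 = 1, sense flips to −
mesh 2 [48T→20T]: |ω|/ω_in = 1×48/20 = 12/5, sense flips to +
mesh 3 [63T→25T]: |ω|/ω_in = (12/5)×63/25 = 756/125, sense flips to −
signed output speed (× input speed) = -756/125

-756/125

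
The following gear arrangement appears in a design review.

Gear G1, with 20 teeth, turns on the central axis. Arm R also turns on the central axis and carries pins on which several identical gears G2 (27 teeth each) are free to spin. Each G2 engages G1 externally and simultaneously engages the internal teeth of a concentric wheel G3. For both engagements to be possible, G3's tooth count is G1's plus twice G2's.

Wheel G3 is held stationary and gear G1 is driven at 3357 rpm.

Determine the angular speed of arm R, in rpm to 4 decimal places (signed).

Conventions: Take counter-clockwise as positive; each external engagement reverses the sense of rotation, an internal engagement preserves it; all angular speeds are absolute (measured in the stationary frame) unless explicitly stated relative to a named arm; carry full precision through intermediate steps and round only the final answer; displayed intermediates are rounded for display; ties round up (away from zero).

+714.2553 rpm

class = planetary set [G3 = 20+2·27 = 74; Willis about the carrier]
normalise by the input: solve with ω_sun = 1, then scale by 3357 rpm
ring teeth: 20 + 2·27 = 74
20(ω_sun−ω_arm) = −74(ω_ring−ω_arm),  ω_ring = 0, ω_sun = 1
20(1−ω_arm) = −74(0−ω_arm)  ⇒  94·ω_arm = 20  ⇒  ω_arm = 10/47
scale: ω_arm = 10/47 × 3357 rpm = +714.2553 rpm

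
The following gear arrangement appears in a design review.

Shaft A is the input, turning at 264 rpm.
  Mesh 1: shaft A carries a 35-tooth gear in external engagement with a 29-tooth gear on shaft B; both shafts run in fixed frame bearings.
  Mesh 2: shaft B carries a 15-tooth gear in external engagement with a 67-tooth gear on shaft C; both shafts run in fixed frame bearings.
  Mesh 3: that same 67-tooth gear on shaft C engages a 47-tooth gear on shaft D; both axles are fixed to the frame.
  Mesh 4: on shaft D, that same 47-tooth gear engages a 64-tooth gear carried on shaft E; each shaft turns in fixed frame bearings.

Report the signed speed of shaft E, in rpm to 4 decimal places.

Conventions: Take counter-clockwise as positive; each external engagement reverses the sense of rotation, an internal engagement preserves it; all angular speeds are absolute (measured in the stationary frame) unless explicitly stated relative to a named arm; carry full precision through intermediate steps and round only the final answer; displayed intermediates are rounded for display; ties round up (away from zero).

+74.6767 rpm

class = fixed-axis compound train [4 meshes; 4 ratios multiply, 4 sense flips]
mesh 1 [35T→29T]: ω = 264.0000×35/29 = 318.6207 rpm, sense flips to −
mesh 2 [15T→67T]: ω = 318.6207×15/67 = 71.3330 rpm, sense flips to +
mesh 3 [67T→47T]: ω = 71.3330×67/47 = 101.6875 rpm, sense flips to −
mesh 4 [47T→64T]: ω = 101.6875×47/64 = 74.6767 rpm, sense flips to +
signed output speed = +74.6767 rpm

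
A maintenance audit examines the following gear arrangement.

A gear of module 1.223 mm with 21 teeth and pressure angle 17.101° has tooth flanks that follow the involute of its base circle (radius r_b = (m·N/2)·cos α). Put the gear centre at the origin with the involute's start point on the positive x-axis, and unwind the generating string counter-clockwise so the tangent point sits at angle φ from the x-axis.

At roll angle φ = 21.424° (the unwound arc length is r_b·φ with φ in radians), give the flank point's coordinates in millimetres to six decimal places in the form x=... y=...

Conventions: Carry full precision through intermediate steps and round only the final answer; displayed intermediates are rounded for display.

x=13.102022 y=0.210914

single-mesh involute tooth geometry (21T wheel at module 1.223)
pitch radius r_p = m·N/2 = 1.223·21/2 = 12.841500
base radius r_b = r_p·cos α = 12.841500·cos 17.101° = 12.273750
roll angle φ = 21.424° = 0.37391934 rad
x = r_b·(cos φ + φ·sin φ) = 13.102022
y = r_b·(sin φ − φ·cos φ) = 0.210914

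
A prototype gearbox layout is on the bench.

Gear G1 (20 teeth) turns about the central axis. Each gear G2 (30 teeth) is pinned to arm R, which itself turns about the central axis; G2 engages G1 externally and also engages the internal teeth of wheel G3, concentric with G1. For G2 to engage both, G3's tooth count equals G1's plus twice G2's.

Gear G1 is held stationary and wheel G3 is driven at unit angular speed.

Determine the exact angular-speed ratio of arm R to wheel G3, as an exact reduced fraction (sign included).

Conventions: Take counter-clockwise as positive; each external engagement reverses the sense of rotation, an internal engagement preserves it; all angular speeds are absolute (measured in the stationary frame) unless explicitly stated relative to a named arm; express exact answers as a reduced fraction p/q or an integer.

4/5

topology: planetary set — G1 20T / G2 30T / G3 80T, arm = carrier (Willis)
ring teeth: 20 + 2·30 = 80
20(ω_sun−ω_arm) = −80(ω_ring−ω_arm),  ω_sun = 0, ω_ring = 1
20(0−ω_arm) = −80(1−ω_arm)  ⇒  100·ω_arm = 80  ⇒  ω_arm = 4/5
ω_out/ω_in = 4/5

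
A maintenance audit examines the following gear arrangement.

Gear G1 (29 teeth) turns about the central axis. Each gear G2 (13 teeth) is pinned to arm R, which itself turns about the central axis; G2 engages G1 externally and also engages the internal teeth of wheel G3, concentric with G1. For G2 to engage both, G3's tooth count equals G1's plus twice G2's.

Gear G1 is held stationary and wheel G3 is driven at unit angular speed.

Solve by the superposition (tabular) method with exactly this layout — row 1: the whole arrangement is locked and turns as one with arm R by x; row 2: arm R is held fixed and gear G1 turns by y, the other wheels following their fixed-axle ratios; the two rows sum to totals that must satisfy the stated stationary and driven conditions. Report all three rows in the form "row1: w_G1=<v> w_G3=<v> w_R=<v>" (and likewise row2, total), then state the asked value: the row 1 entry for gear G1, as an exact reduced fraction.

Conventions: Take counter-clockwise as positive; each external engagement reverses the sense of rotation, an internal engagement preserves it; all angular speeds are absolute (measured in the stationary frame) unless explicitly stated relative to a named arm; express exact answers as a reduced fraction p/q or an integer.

planetary set (29T centre, 13T on arm, 55T internal) — Willis relation
row 1 — lock + rotate with arm: ω_sun = ω_ring = ω_arm = x
row 2 — arm fixed, fixed-axis ratios: sun y, ring −(29/55)·y, arm 0
boundary: total ω_sun = x + y = 0 and total ω_ring = x − (29/55)·y = 1  ⇒  y = -55/84, x = 55/84
row 2 ring = −(29/55)·(-55/84) = 29/84
totals (row 1 + row 2): sun 55/84 + (-55/84) = 0, ring 55/84 + 29/84 = 1, arm 55/84 + 0 = 55/84
asked cell (row1, sun) = 55/84

row1: w_G1=55/84 w_G3=55/84 w_R=55/84
row2: w_G1=-55/84 w_G3=29/84 w_R=0
total: w_G1=0 w_G3=1 w_R=55/84
asked value: 55/84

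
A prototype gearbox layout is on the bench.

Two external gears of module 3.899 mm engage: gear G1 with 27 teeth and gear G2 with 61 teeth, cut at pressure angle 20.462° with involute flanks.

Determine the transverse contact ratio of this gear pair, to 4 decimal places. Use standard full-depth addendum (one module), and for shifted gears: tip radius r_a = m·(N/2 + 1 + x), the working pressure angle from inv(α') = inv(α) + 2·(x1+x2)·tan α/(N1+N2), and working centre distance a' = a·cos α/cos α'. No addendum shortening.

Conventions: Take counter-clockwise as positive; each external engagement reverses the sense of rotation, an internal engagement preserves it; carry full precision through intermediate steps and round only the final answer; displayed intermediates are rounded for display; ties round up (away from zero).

1.6862

topology: single-mesh involute geometry — m = 3.899, 27T/61T pair
base radii: r_b1 = 49.315361, r_b2 = 111.416185
tip radii: r_a1 = 56.535500, r_a2 = 122.818500
no profile shift: α' = α, a' = a
action lengths: √(r_a1²−r_b1²) = 27.645216, √(r_a2²−r_b2²) = 51.679954
base pitch p_b = π·m·cos α = 11.476206
CR = (27.645216 + 51.679954 − 171.556000·sin 20.46200°)/11.476206 = 1.686235
contact ratio ≈ 1.6862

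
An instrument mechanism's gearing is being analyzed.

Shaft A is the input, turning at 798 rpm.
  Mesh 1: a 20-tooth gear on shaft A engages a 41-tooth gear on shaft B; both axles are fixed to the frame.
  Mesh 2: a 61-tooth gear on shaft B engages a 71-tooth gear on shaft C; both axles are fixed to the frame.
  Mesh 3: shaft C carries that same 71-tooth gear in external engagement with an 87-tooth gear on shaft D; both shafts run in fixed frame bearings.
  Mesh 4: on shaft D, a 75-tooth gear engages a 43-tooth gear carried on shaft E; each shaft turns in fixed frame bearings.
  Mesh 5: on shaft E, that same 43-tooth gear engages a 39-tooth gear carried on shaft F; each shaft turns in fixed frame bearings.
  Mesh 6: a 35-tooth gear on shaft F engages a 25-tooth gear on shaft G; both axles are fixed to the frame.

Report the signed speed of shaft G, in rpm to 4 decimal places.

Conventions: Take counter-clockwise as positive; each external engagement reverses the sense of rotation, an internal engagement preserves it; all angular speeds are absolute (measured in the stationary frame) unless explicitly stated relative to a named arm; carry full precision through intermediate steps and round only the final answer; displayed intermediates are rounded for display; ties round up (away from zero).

+734.8256 rpm

topology: fixed-axis compound train — 6 meshes, A→G
mesh 1 [20T→41T]: ω = 798.0000×20/41 = 389.2683 rpm, sense flips to −
mesh 2 [61T→71T]: ω = 389.2683×61/71 = 334.4418 rpm, sense flips to +
mesh 3 [71T→87T]: ω = 334.4418×71/87 = 272.9352 rpm, sense flips to −
mesh 4 [75T→43T]: ω = 272.9352×75/43 = 476.0498 rpm, sense flips to +
mesh 5 [43T→39T]: ω = 476.0498×43/39 = 524.8755 rpm, sense flips to −
mesh 6 [35T→25T]: ω = 524.8755×35/25 = 734.8256 rpm, sense flips to +
signed output speed = +734.8256 rpm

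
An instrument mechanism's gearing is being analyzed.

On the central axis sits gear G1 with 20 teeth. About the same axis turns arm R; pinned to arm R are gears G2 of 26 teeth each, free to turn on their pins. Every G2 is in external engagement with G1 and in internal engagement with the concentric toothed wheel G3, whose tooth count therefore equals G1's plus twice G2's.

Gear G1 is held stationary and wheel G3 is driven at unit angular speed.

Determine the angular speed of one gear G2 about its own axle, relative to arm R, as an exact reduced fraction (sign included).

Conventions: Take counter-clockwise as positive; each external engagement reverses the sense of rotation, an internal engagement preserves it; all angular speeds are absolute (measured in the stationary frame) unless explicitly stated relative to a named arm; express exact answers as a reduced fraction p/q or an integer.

180/299

topology: planetary set — G1 20T / G2 26T / G3 72T, arm = carrier (Willis)
ring teeth: 20 + 2·26 = 72
20(ω_sun−ω_arm) = −72(ω_ring−ω_arm),  ω_sun = 0, ω_ring = 1
20(0−ω_arm) = −72(1−ω_arm)  ⇒  92·ω_arm = 72  ⇒  ω_arm = 18/23
sun–planet mesh: 20·(0−18/23) = −26·(ω_p−ω_arm)  ⇒  ω_p−ω_arm = 180/299
exact speed ratio = 180/299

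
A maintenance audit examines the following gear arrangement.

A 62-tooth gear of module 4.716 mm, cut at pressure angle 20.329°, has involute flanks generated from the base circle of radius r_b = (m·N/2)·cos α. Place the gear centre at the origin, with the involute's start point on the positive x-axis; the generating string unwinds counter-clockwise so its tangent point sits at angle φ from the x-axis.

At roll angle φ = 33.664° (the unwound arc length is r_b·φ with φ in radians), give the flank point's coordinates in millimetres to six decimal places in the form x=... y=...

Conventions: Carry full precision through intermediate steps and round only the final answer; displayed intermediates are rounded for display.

class = single-mesh tooth geometry [base-circle involute, m = 4.716, 62T]
pitch radius r_p = m·N/2 = 4.716·62/2 = 146.196000
base radius r_b = r_p·cos α = 146.196000·cos 20.329° = 137.089921
roll angle φ = 33.664° = 0.58754764 rad
x = r_b·(cos φ + φ·sin φ) = 158.749158
y = r_b·(sin φ − φ·cos φ) = 8.952544

x=158.749158 y=8.952544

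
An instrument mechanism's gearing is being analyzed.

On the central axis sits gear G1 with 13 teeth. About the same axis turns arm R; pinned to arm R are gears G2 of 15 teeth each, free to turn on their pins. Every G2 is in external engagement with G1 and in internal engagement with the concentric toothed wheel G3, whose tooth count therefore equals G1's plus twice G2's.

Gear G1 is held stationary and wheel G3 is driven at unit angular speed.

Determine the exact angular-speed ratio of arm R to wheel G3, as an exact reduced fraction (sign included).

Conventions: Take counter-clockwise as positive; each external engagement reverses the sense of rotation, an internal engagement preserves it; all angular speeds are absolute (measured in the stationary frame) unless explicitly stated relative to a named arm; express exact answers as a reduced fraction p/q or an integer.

topology: planetary set — G1 13T / G2 15T / G3 43T, arm = carrier (Willis)
ring teeth: 13 + 2·15 = 43
13(ω_sun−ω_arm) = −43(ω_ring−ω_arm),  ω_sun = 0, ω_ring = 1
13(0−ω_arm) = −43(1−ω_arm)  ⇒  56·ω_arm = 43  ⇒  ω_arm = 43/56
ω_out/ω_in = 43/56

43/56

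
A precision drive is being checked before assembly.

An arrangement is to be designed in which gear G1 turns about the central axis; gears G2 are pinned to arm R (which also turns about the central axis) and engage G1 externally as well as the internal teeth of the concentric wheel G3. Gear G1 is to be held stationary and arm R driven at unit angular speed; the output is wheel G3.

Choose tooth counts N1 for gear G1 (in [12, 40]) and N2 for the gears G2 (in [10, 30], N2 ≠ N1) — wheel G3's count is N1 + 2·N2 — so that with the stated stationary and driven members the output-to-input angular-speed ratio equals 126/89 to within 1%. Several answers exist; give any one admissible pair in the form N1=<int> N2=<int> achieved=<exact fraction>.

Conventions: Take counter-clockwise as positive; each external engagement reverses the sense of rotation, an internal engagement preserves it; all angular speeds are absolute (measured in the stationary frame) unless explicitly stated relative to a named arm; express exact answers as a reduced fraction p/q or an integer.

N1=37 N2=26 achieved=126/89

planetary set to be sized for 126/89 (Willis relation)
Willis with ω_sun = 0: ω_ring/ω_arm = (N1+N3)/N3; set equal to 126/89  ⇒  N3/N1 = 1/(126/89 − 1) = 89/37
N3 = N1 + 2·N2  ⇒  N2/N1 = (N3/N1 − 1)/2 = (89/37 − 1)/2 = 26/37
smallest multiple with N1 ≥ 12 and N2 ≥ 10: k = 1  ⇒  N1 = 1·37 = 37, N2 = 1·26 = 26 (N1 ≤ 40, N2 ≤ 30, N2 ≠ N1 ✓), N3 = 37 + 2·26 = 89
check: (N1+N3)/N3 with N1 = 37, N3 = 89 gives 126/89; |achieved − target| = 0 ≤ 63/4450 ✓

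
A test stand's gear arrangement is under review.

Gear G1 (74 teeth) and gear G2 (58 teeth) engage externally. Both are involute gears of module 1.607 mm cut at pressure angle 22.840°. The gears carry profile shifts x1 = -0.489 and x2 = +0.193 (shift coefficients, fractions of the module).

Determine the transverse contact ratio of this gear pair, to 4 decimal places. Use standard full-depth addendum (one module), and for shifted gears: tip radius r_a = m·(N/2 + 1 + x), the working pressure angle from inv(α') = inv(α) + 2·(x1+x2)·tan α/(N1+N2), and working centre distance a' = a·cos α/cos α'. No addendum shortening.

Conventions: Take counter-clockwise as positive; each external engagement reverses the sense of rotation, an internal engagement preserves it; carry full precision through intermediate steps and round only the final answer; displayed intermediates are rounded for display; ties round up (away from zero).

1.6727

recognized (one external pair, fixed centres): single-mesh tooth geometry, m = 1.607, N1 = 74, N2 = 58
base radii: r_b1 = 54.796962, r_b2 = 42.948970
tip radii: r_a1 = 60.280177, r_a2 = 48.520151
inv(α') = inv(22.840°) + 2·(-0.489+0.193)·tan α/(74+58) = 0.02066089  ⇒  α' = 22.21084°
a' = a·cos α / cos α' = 106.0620·cos 22.840°/cos 22.21084° = 105.580073
action lengths: √(r_a1²−r_b1²) = 25.119568, √(r_a2²−r_b2²) = 22.574123
base pitch p_b = π·m·cos α = 4.652695
CR = (25.119568 + 22.574123 − 105.580073·sin 22.21084°)/4.652695 = 1.672736
contact ratio ≈ 1.6727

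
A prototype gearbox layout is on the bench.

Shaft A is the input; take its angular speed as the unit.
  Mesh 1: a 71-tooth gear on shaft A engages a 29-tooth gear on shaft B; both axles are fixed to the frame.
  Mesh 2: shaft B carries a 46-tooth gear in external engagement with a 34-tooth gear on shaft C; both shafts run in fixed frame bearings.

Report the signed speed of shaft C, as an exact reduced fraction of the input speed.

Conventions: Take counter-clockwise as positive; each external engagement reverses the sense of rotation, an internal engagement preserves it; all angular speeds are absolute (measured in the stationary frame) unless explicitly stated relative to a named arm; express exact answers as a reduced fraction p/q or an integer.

2-mesh fixed-axis compound train (all bearings frame-fixed)
mesh 1 [71T→29T]: |ω|/ω_in = 1×71/29 = 71/29, sense flips to −
mesh 2 [46T→34T]: |ω|/ω_in = (71/29)×46/34 = 1633/493, sense flips to +
signed output speed (× input speed) = 1633/493

1633/493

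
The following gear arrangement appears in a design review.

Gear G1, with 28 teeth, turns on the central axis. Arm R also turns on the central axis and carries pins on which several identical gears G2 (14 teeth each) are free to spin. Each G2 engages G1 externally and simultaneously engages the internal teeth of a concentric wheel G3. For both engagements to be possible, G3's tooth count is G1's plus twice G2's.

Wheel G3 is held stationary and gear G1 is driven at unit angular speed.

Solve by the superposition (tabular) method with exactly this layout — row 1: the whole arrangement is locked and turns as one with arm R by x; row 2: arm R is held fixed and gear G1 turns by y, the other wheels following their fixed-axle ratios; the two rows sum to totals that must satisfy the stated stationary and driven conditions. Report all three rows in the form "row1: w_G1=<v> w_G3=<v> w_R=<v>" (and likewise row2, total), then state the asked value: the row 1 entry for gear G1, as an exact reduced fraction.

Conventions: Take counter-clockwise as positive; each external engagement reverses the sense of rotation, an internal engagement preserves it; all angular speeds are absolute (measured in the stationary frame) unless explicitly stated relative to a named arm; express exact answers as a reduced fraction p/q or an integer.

topology: planetary set — G1 28T / G2 14T / G3 56T, arm = carrier (Willis)
superposition row 1 [locked train]: every member turns x
row 2 — arm fixed, fixed-axis ratios: sun y, ring −(28/56)·y, arm 0
boundary: total ω_ring = x − (28/56)·y = 0 and total ω_sun = x + y = 1  ⇒  y = 2/3, x = 1/3
row 2 ring = −(28/56)·2/3 = -1/3
totals (row 1 + row 2): sun 1/3 + 2/3 = 1, ring 1/3 + (-1/3) = 0, arm 1/3 + 0 = 1/3
asked cell (row1, sun) = 1/3

row1: w_G1=1/3 w_G3=1/3 w_R=1/3
row2: w_G1=2/3 w_G3=-1/3 w_R=0
total: w_G1=1 w_G3=0 w_R=1/3
asked value: 1/3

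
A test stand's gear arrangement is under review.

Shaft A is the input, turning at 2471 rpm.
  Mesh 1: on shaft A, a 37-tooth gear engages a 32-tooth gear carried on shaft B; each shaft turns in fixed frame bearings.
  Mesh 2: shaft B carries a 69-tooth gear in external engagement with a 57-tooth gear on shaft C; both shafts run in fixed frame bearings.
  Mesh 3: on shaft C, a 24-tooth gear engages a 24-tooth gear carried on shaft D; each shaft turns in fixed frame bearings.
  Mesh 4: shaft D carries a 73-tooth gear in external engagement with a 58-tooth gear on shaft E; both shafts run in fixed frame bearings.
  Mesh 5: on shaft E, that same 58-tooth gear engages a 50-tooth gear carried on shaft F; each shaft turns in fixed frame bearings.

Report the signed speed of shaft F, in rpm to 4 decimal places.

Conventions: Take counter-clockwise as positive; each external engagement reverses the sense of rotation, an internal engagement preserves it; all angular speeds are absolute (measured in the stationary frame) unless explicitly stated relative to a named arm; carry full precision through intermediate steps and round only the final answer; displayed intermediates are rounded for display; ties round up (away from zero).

5-mesh fixed-axis compound train (all bearings frame-fixed)
mesh 1 [37T→32T]: ω = 2471.0000×37/32 = 2857.0938 rpm, sense flips to −
mesh 2 [69T→57T]: ω = 2857.0938×69/57 = 3458.5872 rpm, sense flips to +
mesh 3 [24T→24T]: ω = 3458.5872×24/24 = 3458.5872 rpm, sense flips to −
mesh 4 [73T→58T]: ω = 3458.5872×73/58 = 4353.0494 rpm, sense flips to +
mesh 5 [58T→50T]: ω = 4353.0494×58/50 = 5049.5373 rpm, sense flips to −
signed output speed = -5049.5373 rpm

-5049.5373 rpm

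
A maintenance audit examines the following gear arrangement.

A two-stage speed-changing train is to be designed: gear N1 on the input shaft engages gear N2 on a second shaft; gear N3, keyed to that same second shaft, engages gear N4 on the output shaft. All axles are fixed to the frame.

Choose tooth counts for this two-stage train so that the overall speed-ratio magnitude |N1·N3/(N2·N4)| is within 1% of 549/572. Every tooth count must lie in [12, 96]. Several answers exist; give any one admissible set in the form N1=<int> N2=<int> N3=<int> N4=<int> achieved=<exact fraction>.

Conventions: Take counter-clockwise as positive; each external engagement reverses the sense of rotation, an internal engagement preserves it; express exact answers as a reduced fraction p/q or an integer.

N1=18 N2=13 N3=61 N4=88 achieved=549/572

class = fixed-axis compound train [2-stage, 549/572 wanted]
target = 549/572 in lowest terms: an exact hit needs N1·N3 = k·549 and N2·N4 = k·572 for one integer k, every count in [12, 96]; additionally prefer no 1:1 stage (N1 ≠ N2, N3 ≠ N4)
k = 1: no 1:1-free in-range split of k·549 and k·572 into factor pairs; take k = 2
k = 2: N1·N3 = 1098 = 18·61, N2·N4 = 1144 = 13·88
achieved = 18·61/(13·88) = 549/572; |achieved − target| = 0 ≤ 549/57200 ✓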